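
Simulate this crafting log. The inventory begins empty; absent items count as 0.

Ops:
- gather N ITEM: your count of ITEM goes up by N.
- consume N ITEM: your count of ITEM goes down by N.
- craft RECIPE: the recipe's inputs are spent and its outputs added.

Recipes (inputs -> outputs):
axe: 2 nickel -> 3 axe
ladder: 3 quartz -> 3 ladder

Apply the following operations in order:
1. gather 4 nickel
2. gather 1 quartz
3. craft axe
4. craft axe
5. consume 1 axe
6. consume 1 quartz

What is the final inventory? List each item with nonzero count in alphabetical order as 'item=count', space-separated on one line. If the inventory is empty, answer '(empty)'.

Answer: axe=5

Derivation:
After 1 (gather 4 nickel): nickel=4
After 2 (gather 1 quartz): nickel=4 quartz=1
After 3 (craft axe): axe=3 nickel=2 quartz=1
After 4 (craft axe): axe=6 quartz=1
After 5 (consume 1 axe): axe=5 quartz=1
After 6 (consume 1 quartz): axe=5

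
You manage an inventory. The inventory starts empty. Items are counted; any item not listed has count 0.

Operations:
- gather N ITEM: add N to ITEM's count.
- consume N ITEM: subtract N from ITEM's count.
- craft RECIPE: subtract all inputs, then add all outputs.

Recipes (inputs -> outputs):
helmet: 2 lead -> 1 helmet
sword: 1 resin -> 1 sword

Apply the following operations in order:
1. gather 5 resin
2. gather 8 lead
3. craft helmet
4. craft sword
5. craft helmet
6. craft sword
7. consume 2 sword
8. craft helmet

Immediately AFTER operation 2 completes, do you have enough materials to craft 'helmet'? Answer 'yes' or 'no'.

Answer: yes

Derivation:
After 1 (gather 5 resin): resin=5
After 2 (gather 8 lead): lead=8 resin=5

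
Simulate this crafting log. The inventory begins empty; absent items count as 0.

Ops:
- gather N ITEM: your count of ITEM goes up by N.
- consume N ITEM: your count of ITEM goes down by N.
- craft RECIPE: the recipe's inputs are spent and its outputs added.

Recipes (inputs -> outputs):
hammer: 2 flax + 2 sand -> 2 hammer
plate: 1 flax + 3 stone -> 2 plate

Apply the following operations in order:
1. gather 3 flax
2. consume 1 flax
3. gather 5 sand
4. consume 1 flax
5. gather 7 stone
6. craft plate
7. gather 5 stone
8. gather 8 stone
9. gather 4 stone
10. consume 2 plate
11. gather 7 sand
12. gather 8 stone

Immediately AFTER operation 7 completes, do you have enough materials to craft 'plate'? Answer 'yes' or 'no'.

Answer: no

Derivation:
After 1 (gather 3 flax): flax=3
After 2 (consume 1 flax): flax=2
After 3 (gather 5 sand): flax=2 sand=5
After 4 (consume 1 flax): flax=1 sand=5
After 5 (gather 7 stone): flax=1 sand=5 stone=7
After 6 (craft plate): plate=2 sand=5 stone=4
After 7 (gather 5 stone): plate=2 sand=5 stone=9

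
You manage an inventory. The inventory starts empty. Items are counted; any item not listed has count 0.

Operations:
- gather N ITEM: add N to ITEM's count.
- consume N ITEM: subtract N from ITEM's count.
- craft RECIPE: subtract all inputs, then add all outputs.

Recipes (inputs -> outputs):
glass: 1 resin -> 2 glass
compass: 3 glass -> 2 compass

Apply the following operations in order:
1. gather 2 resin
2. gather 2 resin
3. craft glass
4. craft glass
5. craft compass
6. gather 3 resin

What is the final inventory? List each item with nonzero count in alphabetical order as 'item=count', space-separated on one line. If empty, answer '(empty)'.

Answer: compass=2 glass=1 resin=5

Derivation:
After 1 (gather 2 resin): resin=2
After 2 (gather 2 resin): resin=4
After 3 (craft glass): glass=2 resin=3
After 4 (craft glass): glass=4 resin=2
After 5 (craft compass): compass=2 glass=1 resin=2
After 6 (gather 3 resin): compass=2 glass=1 resin=5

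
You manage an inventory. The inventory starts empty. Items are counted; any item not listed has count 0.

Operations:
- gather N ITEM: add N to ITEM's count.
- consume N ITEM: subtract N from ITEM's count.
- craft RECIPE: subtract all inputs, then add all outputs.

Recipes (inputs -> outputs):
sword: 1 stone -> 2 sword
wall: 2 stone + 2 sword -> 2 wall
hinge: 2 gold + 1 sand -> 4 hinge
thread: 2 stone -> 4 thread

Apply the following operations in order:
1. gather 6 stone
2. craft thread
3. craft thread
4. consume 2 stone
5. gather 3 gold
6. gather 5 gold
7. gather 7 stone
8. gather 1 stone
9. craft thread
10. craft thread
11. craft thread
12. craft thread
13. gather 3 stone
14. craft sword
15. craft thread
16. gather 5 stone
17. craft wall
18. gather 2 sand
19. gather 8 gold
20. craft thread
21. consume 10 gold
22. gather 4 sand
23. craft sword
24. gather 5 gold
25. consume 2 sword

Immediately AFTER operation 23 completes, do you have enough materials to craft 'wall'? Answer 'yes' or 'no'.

Answer: no

Derivation:
After 1 (gather 6 stone): stone=6
After 2 (craft thread): stone=4 thread=4
After 3 (craft thread): stone=2 thread=8
After 4 (consume 2 stone): thread=8
After 5 (gather 3 gold): gold=3 thread=8
After 6 (gather 5 gold): gold=8 thread=8
After 7 (gather 7 stone): gold=8 stone=7 thread=8
After 8 (gather 1 stone): gold=8 stone=8 thread=8
After 9 (craft thread): gold=8 stone=6 thread=12
After 10 (craft thread): gold=8 stone=4 thread=16
After 11 (craft thread): gold=8 stone=2 thread=20
After 12 (craft thread): gold=8 thread=24
After 13 (gather 3 stone): gold=8 stone=3 thread=24
After 14 (craft sword): gold=8 stone=2 sword=2 thread=24
After 15 (craft thread): gold=8 sword=2 thread=28
After 16 (gather 5 stone): gold=8 stone=5 sword=2 thread=28
After 17 (craft wall): gold=8 stone=3 thread=28 wall=2
After 18 (gather 2 sand): gold=8 sand=2 stone=3 thread=28 wall=2
After 19 (gather 8 gold): gold=16 sand=2 stone=3 thread=28 wall=2
After 20 (craft thread): gold=16 sand=2 stone=1 thread=32 wall=2
After 21 (consume 10 gold): gold=6 sand=2 stone=1 thread=32 wall=2
After 22 (gather 4 sand): gold=6 sand=6 stone=1 thread=32 wall=2
After 23 (craft sword): gold=6 sand=6 sword=2 thread=32 wall=2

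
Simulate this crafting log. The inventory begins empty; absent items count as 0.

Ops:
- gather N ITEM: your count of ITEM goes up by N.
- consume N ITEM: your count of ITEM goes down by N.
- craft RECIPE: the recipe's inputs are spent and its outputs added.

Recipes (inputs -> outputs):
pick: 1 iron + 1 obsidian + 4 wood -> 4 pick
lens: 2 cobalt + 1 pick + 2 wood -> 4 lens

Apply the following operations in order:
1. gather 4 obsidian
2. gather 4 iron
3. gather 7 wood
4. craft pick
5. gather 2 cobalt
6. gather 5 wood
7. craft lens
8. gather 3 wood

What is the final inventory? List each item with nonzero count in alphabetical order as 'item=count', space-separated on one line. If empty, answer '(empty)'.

Answer: iron=3 lens=4 obsidian=3 pick=3 wood=9

Derivation:
After 1 (gather 4 obsidian): obsidian=4
After 2 (gather 4 iron): iron=4 obsidian=4
After 3 (gather 7 wood): iron=4 obsidian=4 wood=7
After 4 (craft pick): iron=3 obsidian=3 pick=4 wood=3
After 5 (gather 2 cobalt): cobalt=2 iron=3 obsidian=3 pick=4 wood=3
After 6 (gather 5 wood): cobalt=2 iron=3 obsidian=3 pick=4 wood=8
After 7 (craft lens): iron=3 lens=4 obsidian=3 pick=3 wood=6
After 8 (gather 3 wood): iron=3 lens=4 obsidian=3 pick=3 wood=9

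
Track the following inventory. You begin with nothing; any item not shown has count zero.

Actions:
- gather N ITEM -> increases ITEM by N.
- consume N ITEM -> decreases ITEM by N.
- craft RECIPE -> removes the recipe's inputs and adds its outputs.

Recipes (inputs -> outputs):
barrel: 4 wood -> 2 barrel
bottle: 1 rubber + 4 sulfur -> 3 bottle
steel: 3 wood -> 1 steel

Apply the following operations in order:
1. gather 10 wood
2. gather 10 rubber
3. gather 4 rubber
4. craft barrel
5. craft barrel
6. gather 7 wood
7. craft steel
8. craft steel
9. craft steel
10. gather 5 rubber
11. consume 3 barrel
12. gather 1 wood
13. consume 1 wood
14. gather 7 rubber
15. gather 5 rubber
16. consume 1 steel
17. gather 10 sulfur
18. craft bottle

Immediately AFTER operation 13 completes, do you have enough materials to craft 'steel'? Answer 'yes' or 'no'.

Answer: no

Derivation:
After 1 (gather 10 wood): wood=10
After 2 (gather 10 rubber): rubber=10 wood=10
After 3 (gather 4 rubber): rubber=14 wood=10
After 4 (craft barrel): barrel=2 rubber=14 wood=6
After 5 (craft barrel): barrel=4 rubber=14 wood=2
After 6 (gather 7 wood): barrel=4 rubber=14 wood=9
After 7 (craft steel): barrel=4 rubber=14 steel=1 wood=6
After 8 (craft steel): barrel=4 rubber=14 steel=2 wood=3
After 9 (craft steel): barrel=4 rubber=14 steel=3
After 10 (gather 5 rubber): barrel=4 rubber=19 steel=3
After 11 (consume 3 barrel): barrel=1 rubber=19 steel=3
After 12 (gather 1 wood): barrel=1 rubber=19 steel=3 wood=1
After 13 (consume 1 wood): barrel=1 rubber=19 steel=3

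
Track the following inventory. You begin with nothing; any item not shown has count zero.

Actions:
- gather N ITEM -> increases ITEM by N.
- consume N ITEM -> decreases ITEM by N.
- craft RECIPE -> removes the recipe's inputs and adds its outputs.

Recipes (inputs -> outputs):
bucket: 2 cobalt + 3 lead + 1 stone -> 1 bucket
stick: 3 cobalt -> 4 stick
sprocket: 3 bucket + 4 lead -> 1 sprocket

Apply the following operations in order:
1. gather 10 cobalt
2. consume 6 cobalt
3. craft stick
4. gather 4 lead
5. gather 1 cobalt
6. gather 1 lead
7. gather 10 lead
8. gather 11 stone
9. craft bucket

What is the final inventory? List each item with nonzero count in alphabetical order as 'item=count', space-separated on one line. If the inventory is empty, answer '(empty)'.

After 1 (gather 10 cobalt): cobalt=10
After 2 (consume 6 cobalt): cobalt=4
After 3 (craft stick): cobalt=1 stick=4
After 4 (gather 4 lead): cobalt=1 lead=4 stick=4
After 5 (gather 1 cobalt): cobalt=2 lead=4 stick=4
After 6 (gather 1 lead): cobalt=2 lead=5 stick=4
After 7 (gather 10 lead): cobalt=2 lead=15 stick=4
After 8 (gather 11 stone): cobalt=2 lead=15 stick=4 stone=11
After 9 (craft bucket): bucket=1 lead=12 stick=4 stone=10

Answer: bucket=1 lead=12 stick=4 stone=10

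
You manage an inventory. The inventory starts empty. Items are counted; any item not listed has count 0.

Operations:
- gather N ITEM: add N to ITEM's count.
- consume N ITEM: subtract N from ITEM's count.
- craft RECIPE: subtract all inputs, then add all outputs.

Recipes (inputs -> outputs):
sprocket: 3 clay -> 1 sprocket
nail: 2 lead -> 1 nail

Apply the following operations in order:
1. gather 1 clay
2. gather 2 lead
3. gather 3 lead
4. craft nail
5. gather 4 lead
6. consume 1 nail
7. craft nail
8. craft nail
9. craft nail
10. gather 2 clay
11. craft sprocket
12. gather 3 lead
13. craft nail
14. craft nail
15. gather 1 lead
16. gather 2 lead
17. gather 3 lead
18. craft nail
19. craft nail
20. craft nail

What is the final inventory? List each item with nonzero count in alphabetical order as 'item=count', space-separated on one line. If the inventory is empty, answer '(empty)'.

After 1 (gather 1 clay): clay=1
After 2 (gather 2 lead): clay=1 lead=2
After 3 (gather 3 lead): clay=1 lead=5
After 4 (craft nail): clay=1 lead=3 nail=1
After 5 (gather 4 lead): clay=1 lead=7 nail=1
After 6 (consume 1 nail): clay=1 lead=7
After 7 (craft nail): clay=1 lead=5 nail=1
After 8 (craft nail): clay=1 lead=3 nail=2
After 9 (craft nail): clay=1 lead=1 nail=3
After 10 (gather 2 clay): clay=3 lead=1 nail=3
After 11 (craft sprocket): lead=1 nail=3 sprocket=1
After 12 (gather 3 lead): lead=4 nail=3 sprocket=1
After 13 (craft nail): lead=2 nail=4 sprocket=1
After 14 (craft nail): nail=5 sprocket=1
After 15 (gather 1 lead): lead=1 nail=5 sprocket=1
After 16 (gather 2 lead): lead=3 nail=5 sprocket=1
After 17 (gather 3 lead): lead=6 nail=5 sprocket=1
After 18 (craft nail): lead=4 nail=6 sprocket=1
After 19 (craft nail): lead=2 nail=7 sprocket=1
After 20 (craft nail): nail=8 sprocket=1

Answer: nail=8 sprocket=1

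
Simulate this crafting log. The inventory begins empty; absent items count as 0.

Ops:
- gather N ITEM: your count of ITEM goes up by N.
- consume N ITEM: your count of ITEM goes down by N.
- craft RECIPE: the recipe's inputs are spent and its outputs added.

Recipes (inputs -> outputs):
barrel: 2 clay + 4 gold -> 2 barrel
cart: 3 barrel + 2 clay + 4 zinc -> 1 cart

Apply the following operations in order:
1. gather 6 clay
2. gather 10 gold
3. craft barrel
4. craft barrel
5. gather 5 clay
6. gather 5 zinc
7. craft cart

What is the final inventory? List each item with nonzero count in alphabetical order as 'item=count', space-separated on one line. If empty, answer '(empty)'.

After 1 (gather 6 clay): clay=6
After 2 (gather 10 gold): clay=6 gold=10
After 3 (craft barrel): barrel=2 clay=4 gold=6
After 4 (craft barrel): barrel=4 clay=2 gold=2
After 5 (gather 5 clay): barrel=4 clay=7 gold=2
After 6 (gather 5 zinc): barrel=4 clay=7 gold=2 zinc=5
After 7 (craft cart): barrel=1 cart=1 clay=5 gold=2 zinc=1

Answer: barrel=1 cart=1 clay=5 gold=2 zinc=1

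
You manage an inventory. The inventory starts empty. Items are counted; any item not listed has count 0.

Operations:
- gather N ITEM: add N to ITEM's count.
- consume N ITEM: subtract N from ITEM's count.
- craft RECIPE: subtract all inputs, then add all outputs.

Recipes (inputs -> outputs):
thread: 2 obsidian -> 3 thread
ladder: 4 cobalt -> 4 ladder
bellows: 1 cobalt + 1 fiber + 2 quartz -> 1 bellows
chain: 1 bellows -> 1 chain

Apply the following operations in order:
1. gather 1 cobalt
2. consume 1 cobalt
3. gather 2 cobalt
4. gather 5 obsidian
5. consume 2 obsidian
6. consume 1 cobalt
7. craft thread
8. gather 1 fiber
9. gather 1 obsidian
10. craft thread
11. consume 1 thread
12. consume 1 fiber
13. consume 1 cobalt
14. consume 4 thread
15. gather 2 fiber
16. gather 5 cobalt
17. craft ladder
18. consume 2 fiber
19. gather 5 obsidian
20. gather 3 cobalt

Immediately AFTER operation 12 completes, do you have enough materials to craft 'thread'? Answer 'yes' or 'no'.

After 1 (gather 1 cobalt): cobalt=1
After 2 (consume 1 cobalt): (empty)
After 3 (gather 2 cobalt): cobalt=2
After 4 (gather 5 obsidian): cobalt=2 obsidian=5
After 5 (consume 2 obsidian): cobalt=2 obsidian=3
After 6 (consume 1 cobalt): cobalt=1 obsidian=3
After 7 (craft thread): cobalt=1 obsidian=1 thread=3
After 8 (gather 1 fiber): cobalt=1 fiber=1 obsidian=1 thread=3
After 9 (gather 1 obsidian): cobalt=1 fiber=1 obsidian=2 thread=3
After 10 (craft thread): cobalt=1 fiber=1 thread=6
After 11 (consume 1 thread): cobalt=1 fiber=1 thread=5
After 12 (consume 1 fiber): cobalt=1 thread=5

Answer: no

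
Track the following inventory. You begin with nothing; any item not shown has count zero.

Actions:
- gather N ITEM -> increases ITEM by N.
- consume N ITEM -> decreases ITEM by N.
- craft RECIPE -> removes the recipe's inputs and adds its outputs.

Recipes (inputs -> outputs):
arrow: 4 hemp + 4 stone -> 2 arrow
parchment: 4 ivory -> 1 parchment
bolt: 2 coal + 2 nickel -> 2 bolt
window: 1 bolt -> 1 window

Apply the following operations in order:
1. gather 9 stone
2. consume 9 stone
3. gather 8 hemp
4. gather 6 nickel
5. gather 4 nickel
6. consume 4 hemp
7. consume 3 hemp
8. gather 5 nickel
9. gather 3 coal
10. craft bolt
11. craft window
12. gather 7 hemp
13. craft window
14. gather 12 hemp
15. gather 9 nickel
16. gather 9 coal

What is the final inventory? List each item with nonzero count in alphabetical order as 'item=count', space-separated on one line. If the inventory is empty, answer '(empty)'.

After 1 (gather 9 stone): stone=9
After 2 (consume 9 stone): (empty)
After 3 (gather 8 hemp): hemp=8
After 4 (gather 6 nickel): hemp=8 nickel=6
After 5 (gather 4 nickel): hemp=8 nickel=10
After 6 (consume 4 hemp): hemp=4 nickel=10
After 7 (consume 3 hemp): hemp=1 nickel=10
After 8 (gather 5 nickel): hemp=1 nickel=15
After 9 (gather 3 coal): coal=3 hemp=1 nickel=15
After 10 (craft bolt): bolt=2 coal=1 hemp=1 nickel=13
After 11 (craft window): bolt=1 coal=1 hemp=1 nickel=13 window=1
After 12 (gather 7 hemp): bolt=1 coal=1 hemp=8 nickel=13 window=1
After 13 (craft window): coal=1 hemp=8 nickel=13 window=2
After 14 (gather 12 hemp): coal=1 hemp=20 nickel=13 window=2
After 15 (gather 9 nickel): coal=1 hemp=20 nickel=22 window=2
After 16 (gather 9 coal): coal=10 hemp=20 nickel=22 window=2

Answer: coal=10 hemp=20 nickel=22 window=2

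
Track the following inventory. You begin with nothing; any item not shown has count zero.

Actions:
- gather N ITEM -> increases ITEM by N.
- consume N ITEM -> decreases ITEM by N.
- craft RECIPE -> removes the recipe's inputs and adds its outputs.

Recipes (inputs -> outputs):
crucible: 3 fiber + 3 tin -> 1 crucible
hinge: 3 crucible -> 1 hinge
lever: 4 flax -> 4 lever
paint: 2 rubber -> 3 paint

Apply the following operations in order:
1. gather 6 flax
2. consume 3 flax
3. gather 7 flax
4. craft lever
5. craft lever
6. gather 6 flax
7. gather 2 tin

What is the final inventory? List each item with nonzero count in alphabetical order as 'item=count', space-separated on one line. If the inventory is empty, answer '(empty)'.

Answer: flax=8 lever=8 tin=2

Derivation:
After 1 (gather 6 flax): flax=6
After 2 (consume 3 flax): flax=3
After 3 (gather 7 flax): flax=10
After 4 (craft lever): flax=6 lever=4
After 5 (craft lever): flax=2 lever=8
After 6 (gather 6 flax): flax=8 lever=8
After 7 (gather 2 tin): flax=8 lever=8 tin=2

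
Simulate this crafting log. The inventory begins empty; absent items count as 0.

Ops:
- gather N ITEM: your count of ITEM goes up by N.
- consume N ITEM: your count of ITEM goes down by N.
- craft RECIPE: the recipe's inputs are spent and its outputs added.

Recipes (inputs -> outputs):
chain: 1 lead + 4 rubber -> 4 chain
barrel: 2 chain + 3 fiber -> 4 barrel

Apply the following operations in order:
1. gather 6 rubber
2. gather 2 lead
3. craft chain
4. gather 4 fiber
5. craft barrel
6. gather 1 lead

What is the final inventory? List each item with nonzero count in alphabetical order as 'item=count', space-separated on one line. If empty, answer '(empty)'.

After 1 (gather 6 rubber): rubber=6
After 2 (gather 2 lead): lead=2 rubber=6
After 3 (craft chain): chain=4 lead=1 rubber=2
After 4 (gather 4 fiber): chain=4 fiber=4 lead=1 rubber=2
After 5 (craft barrel): barrel=4 chain=2 fiber=1 lead=1 rubber=2
After 6 (gather 1 lead): barrel=4 chain=2 fiber=1 lead=2 rubber=2

Answer: barrel=4 chain=2 fiber=1 lead=2 rubber=2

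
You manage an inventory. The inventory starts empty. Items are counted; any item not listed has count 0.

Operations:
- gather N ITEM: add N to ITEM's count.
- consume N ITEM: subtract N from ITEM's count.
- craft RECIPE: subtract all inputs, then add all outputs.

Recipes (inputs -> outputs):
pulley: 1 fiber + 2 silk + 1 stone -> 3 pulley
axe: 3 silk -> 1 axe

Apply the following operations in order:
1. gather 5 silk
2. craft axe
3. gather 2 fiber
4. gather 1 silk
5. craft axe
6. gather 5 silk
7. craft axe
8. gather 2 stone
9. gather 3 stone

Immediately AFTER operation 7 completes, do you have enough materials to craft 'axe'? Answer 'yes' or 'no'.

Answer: no

Derivation:
After 1 (gather 5 silk): silk=5
After 2 (craft axe): axe=1 silk=2
After 3 (gather 2 fiber): axe=1 fiber=2 silk=2
After 4 (gather 1 silk): axe=1 fiber=2 silk=3
After 5 (craft axe): axe=2 fiber=2
After 6 (gather 5 silk): axe=2 fiber=2 silk=5
After 7 (craft axe): axe=3 fiber=2 silk=2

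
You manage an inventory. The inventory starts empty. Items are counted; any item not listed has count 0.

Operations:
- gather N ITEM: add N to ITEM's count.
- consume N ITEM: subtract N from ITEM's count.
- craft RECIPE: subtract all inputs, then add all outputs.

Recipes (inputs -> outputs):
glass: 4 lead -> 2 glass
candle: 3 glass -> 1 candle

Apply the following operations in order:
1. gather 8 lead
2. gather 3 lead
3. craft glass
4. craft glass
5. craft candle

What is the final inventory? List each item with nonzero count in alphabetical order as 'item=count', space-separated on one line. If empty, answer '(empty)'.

Answer: candle=1 glass=1 lead=3

Derivation:
After 1 (gather 8 lead): lead=8
After 2 (gather 3 lead): lead=11
After 3 (craft glass): glass=2 lead=7
After 4 (craft glass): glass=4 lead=3
After 5 (craft candle): candle=1 glass=1 lead=3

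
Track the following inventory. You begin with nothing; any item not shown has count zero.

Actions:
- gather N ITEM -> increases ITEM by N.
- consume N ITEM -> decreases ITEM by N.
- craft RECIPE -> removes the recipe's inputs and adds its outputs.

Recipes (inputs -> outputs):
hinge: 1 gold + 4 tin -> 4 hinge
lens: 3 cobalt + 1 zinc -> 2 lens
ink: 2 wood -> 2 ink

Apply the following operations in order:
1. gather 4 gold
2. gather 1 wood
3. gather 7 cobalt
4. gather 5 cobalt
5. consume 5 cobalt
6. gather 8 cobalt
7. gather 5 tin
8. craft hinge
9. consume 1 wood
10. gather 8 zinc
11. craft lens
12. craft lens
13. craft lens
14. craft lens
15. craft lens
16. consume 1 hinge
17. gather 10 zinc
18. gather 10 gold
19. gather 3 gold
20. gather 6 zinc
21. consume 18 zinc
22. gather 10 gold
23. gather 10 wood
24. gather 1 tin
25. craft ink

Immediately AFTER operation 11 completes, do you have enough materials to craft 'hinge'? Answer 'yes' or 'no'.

After 1 (gather 4 gold): gold=4
After 2 (gather 1 wood): gold=4 wood=1
After 3 (gather 7 cobalt): cobalt=7 gold=4 wood=1
After 4 (gather 5 cobalt): cobalt=12 gold=4 wood=1
After 5 (consume 5 cobalt): cobalt=7 gold=4 wood=1
After 6 (gather 8 cobalt): cobalt=15 gold=4 wood=1
After 7 (gather 5 tin): cobalt=15 gold=4 tin=5 wood=1
After 8 (craft hinge): cobalt=15 gold=3 hinge=4 tin=1 wood=1
After 9 (consume 1 wood): cobalt=15 gold=3 hinge=4 tin=1
After 10 (gather 8 zinc): cobalt=15 gold=3 hinge=4 tin=1 zinc=8
After 11 (craft lens): cobalt=12 gold=3 hinge=4 lens=2 tin=1 zinc=7

Answer: no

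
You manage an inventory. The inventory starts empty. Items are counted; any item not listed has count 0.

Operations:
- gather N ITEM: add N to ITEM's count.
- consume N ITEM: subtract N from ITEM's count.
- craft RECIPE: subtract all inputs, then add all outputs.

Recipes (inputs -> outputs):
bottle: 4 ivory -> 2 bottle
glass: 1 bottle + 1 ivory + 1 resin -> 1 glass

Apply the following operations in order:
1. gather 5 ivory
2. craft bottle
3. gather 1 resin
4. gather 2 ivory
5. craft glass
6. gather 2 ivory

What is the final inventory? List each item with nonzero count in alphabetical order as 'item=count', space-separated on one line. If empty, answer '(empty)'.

After 1 (gather 5 ivory): ivory=5
After 2 (craft bottle): bottle=2 ivory=1
After 3 (gather 1 resin): bottle=2 ivory=1 resin=1
After 4 (gather 2 ivory): bottle=2 ivory=3 resin=1
After 5 (craft glass): bottle=1 glass=1 ivory=2
After 6 (gather 2 ivory): bottle=1 glass=1 ivory=4

Answer: bottle=1 glass=1 ivory=4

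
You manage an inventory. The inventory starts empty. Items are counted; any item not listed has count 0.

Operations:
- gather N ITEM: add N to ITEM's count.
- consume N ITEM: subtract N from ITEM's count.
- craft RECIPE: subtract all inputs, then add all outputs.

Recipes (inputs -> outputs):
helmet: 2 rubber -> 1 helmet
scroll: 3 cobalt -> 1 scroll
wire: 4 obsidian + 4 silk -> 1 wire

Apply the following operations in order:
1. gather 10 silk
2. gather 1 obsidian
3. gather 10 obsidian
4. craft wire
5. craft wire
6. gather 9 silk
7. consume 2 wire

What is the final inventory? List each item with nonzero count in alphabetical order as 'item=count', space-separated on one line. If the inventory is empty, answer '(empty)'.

After 1 (gather 10 silk): silk=10
After 2 (gather 1 obsidian): obsidian=1 silk=10
After 3 (gather 10 obsidian): obsidian=11 silk=10
After 4 (craft wire): obsidian=7 silk=6 wire=1
After 5 (craft wire): obsidian=3 silk=2 wire=2
After 6 (gather 9 silk): obsidian=3 silk=11 wire=2
After 7 (consume 2 wire): obsidian=3 silk=11

Answer: obsidian=3 silk=11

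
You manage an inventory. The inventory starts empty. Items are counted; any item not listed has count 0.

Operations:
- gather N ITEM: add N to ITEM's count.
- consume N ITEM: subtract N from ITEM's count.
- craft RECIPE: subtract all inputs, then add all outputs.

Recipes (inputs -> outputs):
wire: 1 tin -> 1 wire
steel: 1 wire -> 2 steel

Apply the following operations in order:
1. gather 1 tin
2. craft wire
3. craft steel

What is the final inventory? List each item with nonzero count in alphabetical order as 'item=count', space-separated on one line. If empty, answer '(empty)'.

After 1 (gather 1 tin): tin=1
After 2 (craft wire): wire=1
After 3 (craft steel): steel=2

Answer: steel=2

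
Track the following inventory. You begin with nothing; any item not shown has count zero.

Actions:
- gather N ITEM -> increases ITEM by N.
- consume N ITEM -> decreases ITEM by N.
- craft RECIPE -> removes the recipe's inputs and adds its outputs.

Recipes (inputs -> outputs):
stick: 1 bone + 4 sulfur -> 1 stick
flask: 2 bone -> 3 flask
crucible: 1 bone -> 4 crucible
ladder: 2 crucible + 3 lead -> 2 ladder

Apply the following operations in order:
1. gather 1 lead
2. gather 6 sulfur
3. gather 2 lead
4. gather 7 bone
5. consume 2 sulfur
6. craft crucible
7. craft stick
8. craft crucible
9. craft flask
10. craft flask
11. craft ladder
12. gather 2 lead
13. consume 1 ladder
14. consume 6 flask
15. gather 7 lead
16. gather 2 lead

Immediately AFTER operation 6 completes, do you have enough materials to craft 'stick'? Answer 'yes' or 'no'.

After 1 (gather 1 lead): lead=1
After 2 (gather 6 sulfur): lead=1 sulfur=6
After 3 (gather 2 lead): lead=3 sulfur=6
After 4 (gather 7 bone): bone=7 lead=3 sulfur=6
After 5 (consume 2 sulfur): bone=7 lead=3 sulfur=4
After 6 (craft crucible): bone=6 crucible=4 lead=3 sulfur=4

Answer: yes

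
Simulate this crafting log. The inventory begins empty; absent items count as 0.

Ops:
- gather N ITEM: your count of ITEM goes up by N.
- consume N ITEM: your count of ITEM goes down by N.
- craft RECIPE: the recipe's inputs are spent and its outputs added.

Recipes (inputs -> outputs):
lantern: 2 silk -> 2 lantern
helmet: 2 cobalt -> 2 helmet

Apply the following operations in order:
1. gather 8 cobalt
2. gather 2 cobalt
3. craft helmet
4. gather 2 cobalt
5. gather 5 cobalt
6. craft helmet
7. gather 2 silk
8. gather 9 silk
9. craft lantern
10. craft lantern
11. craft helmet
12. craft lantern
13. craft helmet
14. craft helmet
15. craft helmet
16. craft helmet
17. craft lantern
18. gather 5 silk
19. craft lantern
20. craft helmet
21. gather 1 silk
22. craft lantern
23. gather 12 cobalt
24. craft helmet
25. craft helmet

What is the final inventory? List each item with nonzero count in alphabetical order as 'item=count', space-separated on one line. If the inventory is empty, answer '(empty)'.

After 1 (gather 8 cobalt): cobalt=8
After 2 (gather 2 cobalt): cobalt=10
After 3 (craft helmet): cobalt=8 helmet=2
After 4 (gather 2 cobalt): cobalt=10 helmet=2
After 5 (gather 5 cobalt): cobalt=15 helmet=2
After 6 (craft helmet): cobalt=13 helmet=4
After 7 (gather 2 silk): cobalt=13 helmet=4 silk=2
After 8 (gather 9 silk): cobalt=13 helmet=4 silk=11
After 9 (craft lantern): cobalt=13 helmet=4 lantern=2 silk=9
After 10 (craft lantern): cobalt=13 helmet=4 lantern=4 silk=7
After 11 (craft helmet): cobalt=11 helmet=6 lantern=4 silk=7
After 12 (craft lantern): cobalt=11 helmet=6 lantern=6 silk=5
After 13 (craft helmet): cobalt=9 helmet=8 lantern=6 silk=5
After 14 (craft helmet): cobalt=7 helmet=10 lantern=6 silk=5
After 15 (craft helmet): cobalt=5 helmet=12 lantern=6 silk=5
After 16 (craft helmet): cobalt=3 helmet=14 lantern=6 silk=5
After 17 (craft lantern): cobalt=3 helmet=14 lantern=8 silk=3
After 18 (gather 5 silk): cobalt=3 helmet=14 lantern=8 silk=8
After 19 (craft lantern): cobalt=3 helmet=14 lantern=10 silk=6
After 20 (craft helmet): cobalt=1 helmet=16 lantern=10 silk=6
After 21 (gather 1 silk): cobalt=1 helmet=16 lantern=10 silk=7
After 22 (craft lantern): cobalt=1 helmet=16 lantern=12 silk=5
After 23 (gather 12 cobalt): cobalt=13 helmet=16 lantern=12 silk=5
After 24 (craft helmet): cobalt=11 helmet=18 lantern=12 silk=5
After 25 (craft helmet): cobalt=9 helmet=20 lantern=12 silk=5

Answer: cobalt=9 helmet=20 lantern=12 silk=5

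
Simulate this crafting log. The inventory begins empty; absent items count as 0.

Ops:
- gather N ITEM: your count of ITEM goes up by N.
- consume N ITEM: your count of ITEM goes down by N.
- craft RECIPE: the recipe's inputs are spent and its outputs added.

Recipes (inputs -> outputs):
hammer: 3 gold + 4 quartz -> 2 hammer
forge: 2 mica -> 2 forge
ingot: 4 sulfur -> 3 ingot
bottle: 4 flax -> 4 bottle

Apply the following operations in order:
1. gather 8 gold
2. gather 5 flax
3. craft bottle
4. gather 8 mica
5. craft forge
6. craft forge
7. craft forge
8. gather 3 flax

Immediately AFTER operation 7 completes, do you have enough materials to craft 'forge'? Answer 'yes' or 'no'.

Answer: yes

Derivation:
After 1 (gather 8 gold): gold=8
After 2 (gather 5 flax): flax=5 gold=8
After 3 (craft bottle): bottle=4 flax=1 gold=8
After 4 (gather 8 mica): bottle=4 flax=1 gold=8 mica=8
After 5 (craft forge): bottle=4 flax=1 forge=2 gold=8 mica=6
After 6 (craft forge): bottle=4 flax=1 forge=4 gold=8 mica=4
After 7 (craft forge): bottle=4 flax=1 forge=6 gold=8 mica=2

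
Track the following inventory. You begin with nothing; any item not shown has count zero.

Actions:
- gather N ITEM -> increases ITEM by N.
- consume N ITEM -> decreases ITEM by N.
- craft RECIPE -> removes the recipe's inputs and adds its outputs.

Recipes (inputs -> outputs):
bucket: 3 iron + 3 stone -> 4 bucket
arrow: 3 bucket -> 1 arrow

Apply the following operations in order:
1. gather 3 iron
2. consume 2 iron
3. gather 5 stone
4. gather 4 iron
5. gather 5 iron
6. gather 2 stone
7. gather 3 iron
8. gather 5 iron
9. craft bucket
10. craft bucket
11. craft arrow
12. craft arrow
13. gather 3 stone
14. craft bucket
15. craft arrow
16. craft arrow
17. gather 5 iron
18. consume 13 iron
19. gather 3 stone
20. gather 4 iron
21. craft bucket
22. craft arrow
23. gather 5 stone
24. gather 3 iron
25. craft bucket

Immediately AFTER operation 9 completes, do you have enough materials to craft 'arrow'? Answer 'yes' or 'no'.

Answer: yes

Derivation:
After 1 (gather 3 iron): iron=3
After 2 (consume 2 iron): iron=1
After 3 (gather 5 stone): iron=1 stone=5
After 4 (gather 4 iron): iron=5 stone=5
After 5 (gather 5 iron): iron=10 stone=5
After 6 (gather 2 stone): iron=10 stone=7
After 7 (gather 3 iron): iron=13 stone=7
After 8 (gather 5 iron): iron=18 stone=7
After 9 (craft bucket): bucket=4 iron=15 stone=4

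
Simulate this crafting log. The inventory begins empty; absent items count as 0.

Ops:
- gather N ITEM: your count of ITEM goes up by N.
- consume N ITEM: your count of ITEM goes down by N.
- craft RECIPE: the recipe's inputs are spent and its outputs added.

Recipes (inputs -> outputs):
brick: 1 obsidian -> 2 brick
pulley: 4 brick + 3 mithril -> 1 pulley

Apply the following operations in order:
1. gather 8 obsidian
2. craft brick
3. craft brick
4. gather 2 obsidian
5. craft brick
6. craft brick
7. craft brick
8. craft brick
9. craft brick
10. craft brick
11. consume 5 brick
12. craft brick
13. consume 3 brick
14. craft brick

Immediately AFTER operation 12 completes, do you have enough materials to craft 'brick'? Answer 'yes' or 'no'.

Answer: yes

Derivation:
After 1 (gather 8 obsidian): obsidian=8
After 2 (craft brick): brick=2 obsidian=7
After 3 (craft brick): brick=4 obsidian=6
After 4 (gather 2 obsidian): brick=4 obsidian=8
After 5 (craft brick): brick=6 obsidian=7
After 6 (craft brick): brick=8 obsidian=6
After 7 (craft brick): brick=10 obsidian=5
After 8 (craft brick): brick=12 obsidian=4
After 9 (craft brick): brick=14 obsidian=3
After 10 (craft brick): brick=16 obsidian=2
After 11 (consume 5 brick): brick=11 obsidian=2
After 12 (craft brick): brick=13 obsidian=1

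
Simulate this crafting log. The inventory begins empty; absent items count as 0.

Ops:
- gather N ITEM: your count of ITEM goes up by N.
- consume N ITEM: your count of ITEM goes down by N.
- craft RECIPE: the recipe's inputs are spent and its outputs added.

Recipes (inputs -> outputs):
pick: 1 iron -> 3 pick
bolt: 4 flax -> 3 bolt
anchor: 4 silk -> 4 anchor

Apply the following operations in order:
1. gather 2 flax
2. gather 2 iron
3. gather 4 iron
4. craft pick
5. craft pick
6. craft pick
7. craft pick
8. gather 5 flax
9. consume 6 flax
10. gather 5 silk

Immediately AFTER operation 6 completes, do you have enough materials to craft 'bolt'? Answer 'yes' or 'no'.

Answer: no

Derivation:
After 1 (gather 2 flax): flax=2
After 2 (gather 2 iron): flax=2 iron=2
After 3 (gather 4 iron): flax=2 iron=6
After 4 (craft pick): flax=2 iron=5 pick=3
After 5 (craft pick): flax=2 iron=4 pick=6
After 6 (craft pick): flax=2 iron=3 pick=9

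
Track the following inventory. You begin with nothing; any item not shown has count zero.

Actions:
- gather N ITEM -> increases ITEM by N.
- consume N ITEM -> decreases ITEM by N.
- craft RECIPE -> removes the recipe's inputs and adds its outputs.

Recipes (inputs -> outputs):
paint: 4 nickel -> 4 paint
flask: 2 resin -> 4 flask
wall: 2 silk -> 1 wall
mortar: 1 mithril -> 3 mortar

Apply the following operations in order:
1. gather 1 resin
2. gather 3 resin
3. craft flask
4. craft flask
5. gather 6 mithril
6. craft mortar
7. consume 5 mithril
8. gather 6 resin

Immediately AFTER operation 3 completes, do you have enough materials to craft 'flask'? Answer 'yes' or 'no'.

Answer: yes

Derivation:
After 1 (gather 1 resin): resin=1
After 2 (gather 3 resin): resin=4
After 3 (craft flask): flask=4 resin=2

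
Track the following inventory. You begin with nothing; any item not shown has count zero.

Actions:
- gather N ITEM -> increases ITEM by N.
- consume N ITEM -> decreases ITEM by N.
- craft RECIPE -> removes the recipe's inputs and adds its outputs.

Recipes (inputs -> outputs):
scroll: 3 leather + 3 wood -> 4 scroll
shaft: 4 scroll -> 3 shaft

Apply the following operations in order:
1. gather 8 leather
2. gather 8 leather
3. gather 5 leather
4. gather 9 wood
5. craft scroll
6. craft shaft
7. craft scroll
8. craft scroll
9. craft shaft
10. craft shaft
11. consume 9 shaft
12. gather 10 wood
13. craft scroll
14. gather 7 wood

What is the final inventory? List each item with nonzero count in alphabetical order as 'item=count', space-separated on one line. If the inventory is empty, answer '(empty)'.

Answer: leather=9 scroll=4 wood=14

Derivation:
After 1 (gather 8 leather): leather=8
After 2 (gather 8 leather): leather=16
After 3 (gather 5 leather): leather=21
After 4 (gather 9 wood): leather=21 wood=9
After 5 (craft scroll): leather=18 scroll=4 wood=6
After 6 (craft shaft): leather=18 shaft=3 wood=6
After 7 (craft scroll): leather=15 scroll=4 shaft=3 wood=3
After 8 (craft scroll): leather=12 scroll=8 shaft=3
After 9 (craft shaft): leather=12 scroll=4 shaft=6
After 10 (craft shaft): leather=12 shaft=9
After 11 (consume 9 shaft): leather=12
After 12 (gather 10 wood): leather=12 wood=10
After 13 (craft scroll): leather=9 scroll=4 wood=7
After 14 (gather 7 wood): leather=9 scroll=4 wood=14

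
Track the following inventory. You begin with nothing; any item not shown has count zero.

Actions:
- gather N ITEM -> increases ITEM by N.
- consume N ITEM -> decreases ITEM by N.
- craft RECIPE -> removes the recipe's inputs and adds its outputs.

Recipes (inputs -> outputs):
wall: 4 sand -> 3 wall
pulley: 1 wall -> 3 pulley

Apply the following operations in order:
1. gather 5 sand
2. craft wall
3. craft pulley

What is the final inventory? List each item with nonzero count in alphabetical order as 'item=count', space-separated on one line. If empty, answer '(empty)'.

After 1 (gather 5 sand): sand=5
After 2 (craft wall): sand=1 wall=3
After 3 (craft pulley): pulley=3 sand=1 wall=2

Answer: pulley=3 sand=1 wall=2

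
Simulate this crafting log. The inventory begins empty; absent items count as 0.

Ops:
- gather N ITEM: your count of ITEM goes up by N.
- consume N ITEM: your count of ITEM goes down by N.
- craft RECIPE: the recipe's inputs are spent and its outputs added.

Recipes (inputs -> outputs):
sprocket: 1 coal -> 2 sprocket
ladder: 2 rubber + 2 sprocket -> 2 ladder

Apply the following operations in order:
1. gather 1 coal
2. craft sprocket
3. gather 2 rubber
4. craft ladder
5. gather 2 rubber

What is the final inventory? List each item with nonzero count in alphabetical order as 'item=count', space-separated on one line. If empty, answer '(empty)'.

Answer: ladder=2 rubber=2

Derivation:
After 1 (gather 1 coal): coal=1
After 2 (craft sprocket): sprocket=2
After 3 (gather 2 rubber): rubber=2 sprocket=2
After 4 (craft ladder): ladder=2
After 5 (gather 2 rubber): ladder=2 rubber=2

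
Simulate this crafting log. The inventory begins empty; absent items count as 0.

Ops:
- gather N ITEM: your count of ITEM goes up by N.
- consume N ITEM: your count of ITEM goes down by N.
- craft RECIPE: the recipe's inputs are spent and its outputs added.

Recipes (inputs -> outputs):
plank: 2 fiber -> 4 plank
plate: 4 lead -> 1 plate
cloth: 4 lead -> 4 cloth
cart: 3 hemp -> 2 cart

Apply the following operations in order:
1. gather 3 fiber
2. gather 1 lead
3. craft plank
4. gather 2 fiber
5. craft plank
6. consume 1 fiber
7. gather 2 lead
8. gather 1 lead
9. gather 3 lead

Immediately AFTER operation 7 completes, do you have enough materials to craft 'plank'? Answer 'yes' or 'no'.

Answer: no

Derivation:
After 1 (gather 3 fiber): fiber=3
After 2 (gather 1 lead): fiber=3 lead=1
After 3 (craft plank): fiber=1 lead=1 plank=4
After 4 (gather 2 fiber): fiber=3 lead=1 plank=4
After 5 (craft plank): fiber=1 lead=1 plank=8
After 6 (consume 1 fiber): lead=1 plank=8
After 7 (gather 2 lead): lead=3 plank=8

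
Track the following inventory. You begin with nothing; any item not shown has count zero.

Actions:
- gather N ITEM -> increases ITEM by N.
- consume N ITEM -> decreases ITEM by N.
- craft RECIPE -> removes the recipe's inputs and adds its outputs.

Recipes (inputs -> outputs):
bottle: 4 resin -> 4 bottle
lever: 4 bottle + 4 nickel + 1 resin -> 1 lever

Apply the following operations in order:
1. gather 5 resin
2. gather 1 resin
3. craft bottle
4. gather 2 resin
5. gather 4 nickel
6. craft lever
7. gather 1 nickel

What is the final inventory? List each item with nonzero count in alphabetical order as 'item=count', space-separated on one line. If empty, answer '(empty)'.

After 1 (gather 5 resin): resin=5
After 2 (gather 1 resin): resin=6
After 3 (craft bottle): bottle=4 resin=2
After 4 (gather 2 resin): bottle=4 resin=4
After 5 (gather 4 nickel): bottle=4 nickel=4 resin=4
After 6 (craft lever): lever=1 resin=3
After 7 (gather 1 nickel): lever=1 nickel=1 resin=3

Answer: lever=1 nickel=1 resin=3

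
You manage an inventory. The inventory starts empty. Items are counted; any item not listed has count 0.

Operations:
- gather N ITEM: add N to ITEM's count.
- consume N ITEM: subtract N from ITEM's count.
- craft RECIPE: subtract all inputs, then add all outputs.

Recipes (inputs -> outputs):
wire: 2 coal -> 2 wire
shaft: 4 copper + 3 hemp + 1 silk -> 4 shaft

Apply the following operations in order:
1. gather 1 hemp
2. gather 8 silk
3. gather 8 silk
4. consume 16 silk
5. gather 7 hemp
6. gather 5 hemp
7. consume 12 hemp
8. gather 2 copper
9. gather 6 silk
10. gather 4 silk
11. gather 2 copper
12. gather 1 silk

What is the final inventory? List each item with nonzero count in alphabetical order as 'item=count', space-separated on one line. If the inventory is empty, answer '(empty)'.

Answer: copper=4 hemp=1 silk=11

Derivation:
After 1 (gather 1 hemp): hemp=1
After 2 (gather 8 silk): hemp=1 silk=8
After 3 (gather 8 silk): hemp=1 silk=16
After 4 (consume 16 silk): hemp=1
After 5 (gather 7 hemp): hemp=8
After 6 (gather 5 hemp): hemp=13
After 7 (consume 12 hemp): hemp=1
After 8 (gather 2 copper): copper=2 hemp=1
After 9 (gather 6 silk): copper=2 hemp=1 silk=6
After 10 (gather 4 silk): copper=2 hemp=1 silk=10
After 11 (gather 2 copper): copper=4 hemp=1 silk=10
After 12 (gather 1 silk): copper=4 hemp=1 silk=11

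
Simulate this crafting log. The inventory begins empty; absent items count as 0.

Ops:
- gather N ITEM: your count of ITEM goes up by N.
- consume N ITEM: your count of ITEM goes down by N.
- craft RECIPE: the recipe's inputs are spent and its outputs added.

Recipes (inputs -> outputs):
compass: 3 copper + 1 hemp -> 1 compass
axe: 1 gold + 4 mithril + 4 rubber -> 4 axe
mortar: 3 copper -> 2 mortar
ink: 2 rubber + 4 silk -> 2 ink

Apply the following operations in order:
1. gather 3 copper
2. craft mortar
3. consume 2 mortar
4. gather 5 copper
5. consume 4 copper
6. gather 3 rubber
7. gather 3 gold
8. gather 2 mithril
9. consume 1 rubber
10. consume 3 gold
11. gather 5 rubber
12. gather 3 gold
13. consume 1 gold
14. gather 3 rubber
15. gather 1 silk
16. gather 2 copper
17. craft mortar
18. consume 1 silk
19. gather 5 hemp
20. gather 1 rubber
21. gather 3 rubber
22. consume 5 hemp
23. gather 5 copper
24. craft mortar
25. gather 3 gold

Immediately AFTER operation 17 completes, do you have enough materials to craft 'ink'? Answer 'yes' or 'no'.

Answer: no

Derivation:
After 1 (gather 3 copper): copper=3
After 2 (craft mortar): mortar=2
After 3 (consume 2 mortar): (empty)
After 4 (gather 5 copper): copper=5
After 5 (consume 4 copper): copper=1
After 6 (gather 3 rubber): copper=1 rubber=3
After 7 (gather 3 gold): copper=1 gold=3 rubber=3
After 8 (gather 2 mithril): copper=1 gold=3 mithril=2 rubber=3
After 9 (consume 1 rubber): copper=1 gold=3 mithril=2 rubber=2
After 10 (consume 3 gold): copper=1 mithril=2 rubber=2
After 11 (gather 5 rubber): copper=1 mithril=2 rubber=7
After 12 (gather 3 gold): copper=1 gold=3 mithril=2 rubber=7
After 13 (consume 1 gold): copper=1 gold=2 mithril=2 rubber=7
After 14 (gather 3 rubber): copper=1 gold=2 mithril=2 rubber=10
After 15 (gather 1 silk): copper=1 gold=2 mithril=2 rubber=10 silk=1
After 16 (gather 2 copper): copper=3 gold=2 mithril=2 rubber=10 silk=1
After 17 (craft mortar): gold=2 mithril=2 mortar=2 rubber=10 silk=1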